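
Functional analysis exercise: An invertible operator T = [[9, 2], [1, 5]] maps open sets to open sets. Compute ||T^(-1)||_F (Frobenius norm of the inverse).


det(T) = 9*5 - 2*1 = 43
T^(-1) = (1/43) * [[5, -2], [-1, 9]] = [[0.1163, -0.0465], [-0.0233, 0.2093]]
||T^(-1)||_F^2 = 0.1163^2 + (-0.0465)^2 + (-0.0233)^2 + 0.2093^2 = 0.0600
||T^(-1)||_F = sqrt(0.0600) = 0.2450

0.2450


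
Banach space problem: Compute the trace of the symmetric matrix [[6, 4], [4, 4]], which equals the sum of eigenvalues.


For a self-adjoint (symmetric) matrix, the eigenvalues are real.
The sum of eigenvalues equals the trace of the matrix.
trace = 6 + 4 = 10

10


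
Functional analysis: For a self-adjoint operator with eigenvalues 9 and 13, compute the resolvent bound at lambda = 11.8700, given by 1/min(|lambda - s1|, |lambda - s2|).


dist(11.8700, {9, 13}) = min(|11.8700 - 9|, |11.8700 - 13|)
= min(2.8700, 1.1300) = 1.1300
Resolvent bound = 1/1.1300 = 0.8850

0.8850


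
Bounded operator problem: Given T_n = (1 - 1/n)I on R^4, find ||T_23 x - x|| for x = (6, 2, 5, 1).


T_23 x - x = (1 - 1/23)x - x = -x/23
||x|| = sqrt(66) = 8.1240
||T_23 x - x|| = ||x||/23 = 8.1240/23 = 0.3532

0.3532


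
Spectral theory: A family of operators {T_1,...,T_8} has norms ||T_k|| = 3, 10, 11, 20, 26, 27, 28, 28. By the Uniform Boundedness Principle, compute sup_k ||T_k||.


By the Uniform Boundedness Principle, the supremum of norms is finite.
sup_k ||T_k|| = max(3, 10, 11, 20, 26, 27, 28, 28) = 28

28


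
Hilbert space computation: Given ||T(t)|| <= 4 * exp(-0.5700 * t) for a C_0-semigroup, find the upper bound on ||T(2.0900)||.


||T(2.0900)|| <= 4 * exp(-0.5700 * 2.0900)
= 4 * exp(-1.1913)
= 4 * 0.3038
= 1.2153

1.2153


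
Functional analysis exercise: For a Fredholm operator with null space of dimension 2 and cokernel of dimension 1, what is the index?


The Fredholm index is defined as ind(T) = dim(ker T) - dim(coker T)
= 2 - 1
= 1

1


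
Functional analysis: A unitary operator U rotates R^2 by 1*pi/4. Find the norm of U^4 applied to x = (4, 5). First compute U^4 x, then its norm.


U is a rotation by theta = 1*pi/4
U^4 = rotation by 4*theta = 4*pi/4
cos(4*pi/4) = -1.0000, sin(4*pi/4) = 0.0000
U^4 x = (-1.0000 * 4 - 0.0000 * 5, 0.0000 * 4 + -1.0000 * 5)
= (-4.0000, -5.0000)
||U^4 x|| = sqrt((-4.0000)^2 + (-5.0000)^2) = sqrt(41.0000) = 6.4031

6.4031


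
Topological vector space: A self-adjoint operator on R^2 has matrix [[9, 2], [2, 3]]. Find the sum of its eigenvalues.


For a self-adjoint (symmetric) matrix, the eigenvalues are real.
The sum of eigenvalues equals the trace of the matrix.
trace = 9 + 3 = 12

12


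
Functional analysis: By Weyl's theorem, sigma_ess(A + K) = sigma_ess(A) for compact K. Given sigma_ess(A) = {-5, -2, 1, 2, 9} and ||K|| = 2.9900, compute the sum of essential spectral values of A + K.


By Weyl's theorem, the essential spectrum is invariant under compact perturbations.
sigma_ess(A + K) = sigma_ess(A) = {-5, -2, 1, 2, 9}
Sum = -5 + -2 + 1 + 2 + 9 = 5

5


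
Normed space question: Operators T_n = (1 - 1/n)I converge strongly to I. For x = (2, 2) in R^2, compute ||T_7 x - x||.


T_7 x - x = (1 - 1/7)x - x = -x/7
||x|| = sqrt(8) = 2.8284
||T_7 x - x|| = ||x||/7 = 2.8284/7 = 0.4041

0.4041


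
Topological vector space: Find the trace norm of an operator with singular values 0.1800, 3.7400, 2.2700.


The nuclear norm is the sum of all singular values.
||T||_1 = 0.1800 + 3.7400 + 2.2700
= 6.1900

6.1900


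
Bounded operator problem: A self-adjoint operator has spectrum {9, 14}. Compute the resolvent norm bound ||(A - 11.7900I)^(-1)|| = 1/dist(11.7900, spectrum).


dist(11.7900, {9, 14}) = min(|11.7900 - 9|, |11.7900 - 14|)
= min(2.7900, 2.2100) = 2.2100
Resolvent bound = 1/2.2100 = 0.4525

0.4525


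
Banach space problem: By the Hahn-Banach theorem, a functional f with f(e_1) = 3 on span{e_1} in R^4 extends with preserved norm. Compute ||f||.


The norm of f is given by ||f|| = sup_{||x||=1} |f(x)|.
On span{e_1}, ||e_1|| = 1, so ||f|| = |f(e_1)| / ||e_1||
= |3| / 1 = 3.0000

3.0000


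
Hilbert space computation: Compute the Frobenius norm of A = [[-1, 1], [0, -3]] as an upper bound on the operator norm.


||A||_F^2 = sum a_ij^2
= (-1)^2 + 1^2 + 0^2 + (-3)^2
= 1 + 1 + 0 + 9 = 11
||A||_F = sqrt(11) = 3.3166

3.3166


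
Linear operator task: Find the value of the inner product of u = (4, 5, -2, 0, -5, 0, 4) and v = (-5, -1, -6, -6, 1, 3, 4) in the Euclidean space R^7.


Computing the standard inner product <u, v> = sum u_i * v_i
= 4*-5 + 5*-1 + -2*-6 + 0*-6 + -5*1 + 0*3 + 4*4
= -20 + -5 + 12 + 0 + -5 + 0 + 16
= -2

-2


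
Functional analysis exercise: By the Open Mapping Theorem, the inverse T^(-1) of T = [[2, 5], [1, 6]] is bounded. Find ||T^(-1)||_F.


det(T) = 2*6 - 5*1 = 7
T^(-1) = (1/7) * [[6, -5], [-1, 2]] = [[0.8571, -0.7143], [-0.1429, 0.2857]]
||T^(-1)||_F^2 = 0.8571^2 + (-0.7143)^2 + (-0.1429)^2 + 0.2857^2 = 1.3469
||T^(-1)||_F = sqrt(1.3469) = 1.1606

1.1606


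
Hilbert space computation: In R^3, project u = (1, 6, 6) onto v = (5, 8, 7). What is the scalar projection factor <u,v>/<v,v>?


Computing <u,v> = 1*5 + 6*8 + 6*7 = 95
Computing <v,v> = 5^2 + 8^2 + 7^2 = 138
Projection coefficient = 95/138 = 0.6884

0.6884


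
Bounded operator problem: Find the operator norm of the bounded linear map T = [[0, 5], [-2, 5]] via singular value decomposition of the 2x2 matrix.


A^T A = [[4, -10], [-10, 50]]
trace(A^T A) = 54, det(A^T A) = 100
discriminant = 54^2 - 4*100 = 2516
Largest eigenvalue of A^T A = (trace + sqrt(disc))/2 = 52.0799
||T|| = sqrt(52.0799) = 7.2166

7.2166


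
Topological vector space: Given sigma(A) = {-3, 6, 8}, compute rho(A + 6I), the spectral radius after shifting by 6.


Spectrum of A + 6I = {3, 12, 14}
Spectral radius = max |lambda| over the shifted spectrum
= max(3, 12, 14) = 14

14


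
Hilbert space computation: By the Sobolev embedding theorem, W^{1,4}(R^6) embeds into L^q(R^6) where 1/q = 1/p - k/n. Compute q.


Using the Sobolev embedding formula: 1/q = 1/p - k/n
1/q = 1/4 - 1/6 = 1/12
q = 1/(1/12) = 12

12.0000


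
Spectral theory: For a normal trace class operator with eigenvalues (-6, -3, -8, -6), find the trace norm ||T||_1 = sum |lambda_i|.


For a normal operator, singular values equal |eigenvalues|.
Trace norm = sum |lambda_i| = 6 + 3 + 8 + 6
= 23

23


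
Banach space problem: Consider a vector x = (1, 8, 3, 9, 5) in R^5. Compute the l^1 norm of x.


The l^1 norm equals the sum of absolute values of all components.
||x||_1 = 1 + 8 + 3 + 9 + 5
= 26

26.0000


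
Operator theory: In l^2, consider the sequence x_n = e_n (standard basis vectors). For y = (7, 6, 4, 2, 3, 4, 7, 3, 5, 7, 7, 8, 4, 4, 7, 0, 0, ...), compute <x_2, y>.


x_2 = e_2 is the standard basis vector with 1 in position 2.
<x_2, y> = y_2 = 6
As n -> infinity, <x_n, y> -> 0, confirming weak convergence of (x_n) to 0.

6


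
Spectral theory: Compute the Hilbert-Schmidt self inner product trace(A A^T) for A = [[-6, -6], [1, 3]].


trace(A * A^T) = sum of squares of all entries
= (-6)^2 + (-6)^2 + 1^2 + 3^2
= 36 + 36 + 1 + 9
= 82

82


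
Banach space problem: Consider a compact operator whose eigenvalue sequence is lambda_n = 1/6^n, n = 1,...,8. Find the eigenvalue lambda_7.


The eigenvalue formula gives lambda_7 = 1/6^7
= 1/279936
= 3.5722e-06

3.5722e-06


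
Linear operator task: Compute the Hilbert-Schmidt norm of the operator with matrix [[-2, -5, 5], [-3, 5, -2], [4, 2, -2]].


The Hilbert-Schmidt norm is sqrt(sum of squares of all entries).
Sum of squares = (-2)^2 + (-5)^2 + 5^2 + (-3)^2 + 5^2 + (-2)^2 + 4^2 + 2^2 + (-2)^2
= 4 + 25 + 25 + 9 + 25 + 4 + 16 + 4 + 4 = 116
||T||_HS = sqrt(116) = 10.7703

10.7703


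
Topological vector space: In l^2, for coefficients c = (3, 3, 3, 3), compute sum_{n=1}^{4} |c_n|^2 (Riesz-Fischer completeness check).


sum |c_n|^2 = 3^2 + 3^2 + 3^2 + 3^2
= 9 + 9 + 9 + 9
= 36

36


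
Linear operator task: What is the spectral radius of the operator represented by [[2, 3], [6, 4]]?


For a 2x2 matrix, eigenvalues satisfy lambda^2 - (trace)*lambda + det = 0
trace = 2 + 4 = 6
det = 2*4 - 3*6 = -10
discriminant = 6^2 - 4*(-10) = 76
spectral radius = max |eigenvalue| = 7.3589

7.3589


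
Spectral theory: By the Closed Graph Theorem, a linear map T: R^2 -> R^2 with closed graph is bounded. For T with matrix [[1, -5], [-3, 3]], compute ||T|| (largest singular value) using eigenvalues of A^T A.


A^T A = [[10, -14], [-14, 34]]
trace(A^T A) = 44, det(A^T A) = 144
discriminant = 44^2 - 4*144 = 1360
Largest eigenvalue of A^T A = (trace + sqrt(disc))/2 = 40.4391
||T|| = sqrt(40.4391) = 6.3592

6.3592


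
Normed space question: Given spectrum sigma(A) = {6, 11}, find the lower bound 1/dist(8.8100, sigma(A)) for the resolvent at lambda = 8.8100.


dist(8.8100, {6, 11}) = min(|8.8100 - 6|, |8.8100 - 11|)
= min(2.8100, 2.1900) = 2.1900
Resolvent bound = 1/2.1900 = 0.4566

0.4566


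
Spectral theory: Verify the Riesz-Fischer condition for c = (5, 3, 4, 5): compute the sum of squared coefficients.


sum |c_n|^2 = 5^2 + 3^2 + 4^2 + 5^2
= 25 + 9 + 16 + 25
= 75

75


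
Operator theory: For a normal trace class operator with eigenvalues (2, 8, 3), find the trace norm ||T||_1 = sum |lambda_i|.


For a normal operator, singular values equal |eigenvalues|.
Trace norm = sum |lambda_i| = 2 + 8 + 3
= 13

13


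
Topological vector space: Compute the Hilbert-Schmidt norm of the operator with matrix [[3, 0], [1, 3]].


The Hilbert-Schmidt norm is sqrt(sum of squares of all entries).
Sum of squares = 3^2 + 0^2 + 1^2 + 3^2
= 9 + 0 + 1 + 9 = 19
||T||_HS = sqrt(19) = 4.3589

4.3589


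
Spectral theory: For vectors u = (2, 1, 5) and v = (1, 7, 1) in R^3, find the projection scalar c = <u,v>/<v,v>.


Computing <u,v> = 2*1 + 1*7 + 5*1 = 14
Computing <v,v> = 1^2 + 7^2 + 1^2 = 51
Projection coefficient = 14/51 = 0.2745

0.2745


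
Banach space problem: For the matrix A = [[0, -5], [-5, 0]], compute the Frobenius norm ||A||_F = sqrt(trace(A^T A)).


||A||_F^2 = sum a_ij^2
= 0^2 + (-5)^2 + (-5)^2 + 0^2
= 0 + 25 + 25 + 0 = 50
||A||_F = sqrt(50) = 7.0711

7.0711


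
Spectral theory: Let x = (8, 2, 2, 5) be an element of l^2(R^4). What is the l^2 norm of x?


The l^2 norm = (sum |x_i|^2)^(1/2)
Sum of 2th powers = 64 + 4 + 4 + 25 = 97
||x||_2 = (97)^(1/2) = 9.8489

9.8489


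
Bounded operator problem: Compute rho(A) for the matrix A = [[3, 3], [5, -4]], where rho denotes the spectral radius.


For a 2x2 matrix, eigenvalues satisfy lambda^2 - (trace)*lambda + det = 0
trace = 3 + -4 = -1
det = 3*-4 - 3*5 = -27
discriminant = (-1)^2 - 4*(-27) = 109
spectral radius = max |eigenvalue| = 5.7202

5.7202


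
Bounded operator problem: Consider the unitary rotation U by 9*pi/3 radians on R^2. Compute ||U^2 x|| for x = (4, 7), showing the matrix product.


U is a rotation by theta = 9*pi/3
U^2 = rotation by 2*theta = 18*pi/3 = 0*pi/3 (mod 2*pi)
cos(0*pi/3) = 1.0000, sin(0*pi/3) = 0.0000
U^2 x = (1.0000 * 4 - 0.0000 * 7, 0.0000 * 4 + 1.0000 * 7)
= (4.0000, 7.0000)
||U^2 x|| = sqrt(4.0000^2 + 7.0000^2) = sqrt(65.0000) = 8.0623

8.0623


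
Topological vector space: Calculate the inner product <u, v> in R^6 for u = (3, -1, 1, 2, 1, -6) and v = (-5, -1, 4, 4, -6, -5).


Computing the standard inner product <u, v> = sum u_i * v_i
= 3*-5 + -1*-1 + 1*4 + 2*4 + 1*-6 + -6*-5
= -15 + 1 + 4 + 8 + -6 + 30
= 22

22


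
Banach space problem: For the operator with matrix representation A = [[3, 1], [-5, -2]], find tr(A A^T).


trace(A * A^T) = sum of squares of all entries
= 3^2 + 1^2 + (-5)^2 + (-2)^2
= 9 + 1 + 25 + 4
= 39

39


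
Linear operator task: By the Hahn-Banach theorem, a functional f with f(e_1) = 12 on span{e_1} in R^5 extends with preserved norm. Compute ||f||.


The norm of f is given by ||f|| = sup_{||x||=1} |f(x)|.
On span{e_1}, ||e_1|| = 1, so ||f|| = |f(e_1)| / ||e_1||
= |12| / 1 = 12.0000

12.0000


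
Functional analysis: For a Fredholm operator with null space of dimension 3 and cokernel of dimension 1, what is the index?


The Fredholm index is defined as ind(T) = dim(ker T) - dim(coker T)
= 3 - 1
= 2

2


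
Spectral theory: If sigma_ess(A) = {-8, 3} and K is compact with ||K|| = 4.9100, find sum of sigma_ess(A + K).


By Weyl's theorem, the essential spectrum is invariant under compact perturbations.
sigma_ess(A + K) = sigma_ess(A) = {-8, 3}
Sum = -8 + 3 = -5

-5


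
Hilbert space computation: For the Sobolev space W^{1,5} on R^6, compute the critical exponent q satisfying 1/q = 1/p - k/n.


Using the Sobolev embedding formula: 1/q = 1/p - k/n
1/q = 1/5 - 1/6 = 1/30
q = 1/(1/30) = 30

30.0000


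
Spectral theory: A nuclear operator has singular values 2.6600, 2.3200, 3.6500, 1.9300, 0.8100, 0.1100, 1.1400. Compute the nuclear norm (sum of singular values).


The nuclear norm is the sum of all singular values.
||T||_1 = 2.6600 + 2.3200 + 3.6500 + 1.9300 + 0.8100 + 0.1100 + 1.1400
= 12.6200

12.6200


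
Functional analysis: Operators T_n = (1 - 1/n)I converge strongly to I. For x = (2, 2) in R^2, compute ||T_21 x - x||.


T_21 x - x = (1 - 1/21)x - x = -x/21
||x|| = sqrt(8) = 2.8284
||T_21 x - x|| = ||x||/21 = 2.8284/21 = 0.1347

0.1347


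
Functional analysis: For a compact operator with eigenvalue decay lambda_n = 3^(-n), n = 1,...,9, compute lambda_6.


The eigenvalue formula gives lambda_6 = 1/3^6
= 1/729
= 0.0014

0.0014


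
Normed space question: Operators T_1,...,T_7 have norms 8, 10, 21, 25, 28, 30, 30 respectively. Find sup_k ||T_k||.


By the Uniform Boundedness Principle, the supremum of norms is finite.
sup_k ||T_k|| = max(8, 10, 21, 25, 28, 30, 30) = 30

30


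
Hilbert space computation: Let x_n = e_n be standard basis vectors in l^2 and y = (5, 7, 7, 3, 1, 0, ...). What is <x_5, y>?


x_5 = e_5 is the standard basis vector with 1 in position 5.
<x_5, y> = y_5 = 1
As n -> infinity, <x_n, y> -> 0, confirming weak convergence of (x_n) to 0.

1


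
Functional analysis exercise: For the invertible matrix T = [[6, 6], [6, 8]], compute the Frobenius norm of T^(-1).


det(T) = 6*8 - 6*6 = 12
T^(-1) = (1/12) * [[8, -6], [-6, 6]] = [[0.6667, -0.5000], [-0.5000, 0.5000]]
||T^(-1)||_F^2 = 0.6667^2 + (-0.5000)^2 + (-0.5000)^2 + 0.5000^2 = 1.1944
||T^(-1)||_F = sqrt(1.1944) = 1.0929

1.0929


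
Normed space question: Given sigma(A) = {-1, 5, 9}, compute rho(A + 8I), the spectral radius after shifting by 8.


Spectrum of A + 8I = {7, 13, 17}
Spectral radius = max |lambda| over the shifted spectrum
= max(7, 13, 17) = 17

17


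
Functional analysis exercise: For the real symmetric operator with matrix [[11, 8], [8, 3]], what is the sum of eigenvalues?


For a self-adjoint (symmetric) matrix, the eigenvalues are real.
The sum of eigenvalues equals the trace of the matrix.
trace = 11 + 3 = 14

14


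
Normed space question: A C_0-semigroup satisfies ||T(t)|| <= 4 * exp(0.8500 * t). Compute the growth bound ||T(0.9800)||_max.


||T(0.9800)|| <= 4 * exp(0.8500 * 0.9800)
= 4 * exp(0.8330)
= 4 * 2.3002
= 9.2008

9.2008


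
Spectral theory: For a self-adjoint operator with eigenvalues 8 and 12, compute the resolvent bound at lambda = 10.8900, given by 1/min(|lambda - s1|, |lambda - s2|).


dist(10.8900, {8, 12}) = min(|10.8900 - 8|, |10.8900 - 12|)
= min(2.8900, 1.1100) = 1.1100
Resolvent bound = 1/1.1100 = 0.9009

0.9009


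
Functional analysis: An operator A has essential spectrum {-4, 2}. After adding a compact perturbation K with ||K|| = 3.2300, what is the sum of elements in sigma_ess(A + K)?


By Weyl's theorem, the essential spectrum is invariant under compact perturbations.
sigma_ess(A + K) = sigma_ess(A) = {-4, 2}
Sum = -4 + 2 = -2

-2


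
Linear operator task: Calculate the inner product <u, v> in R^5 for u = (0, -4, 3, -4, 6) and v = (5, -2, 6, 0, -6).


Computing the standard inner product <u, v> = sum u_i * v_i
= 0*5 + -4*-2 + 3*6 + -4*0 + 6*-6
= 0 + 8 + 18 + 0 + -36
= -10

-10


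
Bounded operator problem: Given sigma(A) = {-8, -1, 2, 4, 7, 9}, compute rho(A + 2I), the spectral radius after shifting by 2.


Spectrum of A + 2I = {-6, 1, 4, 6, 9, 11}
Spectral radius = max |lambda| over the shifted spectrum
= max(6, 1, 4, 6, 9, 11) = 11

11


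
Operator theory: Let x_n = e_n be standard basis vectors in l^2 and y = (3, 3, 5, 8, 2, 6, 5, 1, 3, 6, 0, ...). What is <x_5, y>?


x_5 = e_5 is the standard basis vector with 1 in position 5.
<x_5, y> = y_5 = 2
As n -> infinity, <x_n, y> -> 0, confirming weak convergence of (x_n) to 0.

2


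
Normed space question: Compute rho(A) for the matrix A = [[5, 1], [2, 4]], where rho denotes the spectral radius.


For a 2x2 matrix, eigenvalues satisfy lambda^2 - (trace)*lambda + det = 0
trace = 5 + 4 = 9
det = 5*4 - 1*2 = 18
discriminant = 9^2 - 4*(18) = 9
spectral radius = max |eigenvalue| = 6.0000

6.0000


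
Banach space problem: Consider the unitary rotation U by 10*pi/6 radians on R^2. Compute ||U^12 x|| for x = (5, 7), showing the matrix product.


U is a rotation by theta = 10*pi/6
U^12 = rotation by 12*theta = 120*pi/6 = 0*pi/6 (mod 2*pi)
cos(0*pi/6) = 1.0000, sin(0*pi/6) = 0.0000
U^12 x = (1.0000 * 5 - 0.0000 * 7, 0.0000 * 5 + 1.0000 * 7)
= (5.0000, 7.0000)
||U^12 x|| = sqrt(5.0000^2 + 7.0000^2) = sqrt(74.0000) = 8.6023

8.6023


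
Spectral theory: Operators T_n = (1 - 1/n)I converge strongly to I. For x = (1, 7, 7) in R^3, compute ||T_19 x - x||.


T_19 x - x = (1 - 1/19)x - x = -x/19
||x|| = sqrt(99) = 9.9499
||T_19 x - x|| = ||x||/19 = 9.9499/19 = 0.5237

0.5237


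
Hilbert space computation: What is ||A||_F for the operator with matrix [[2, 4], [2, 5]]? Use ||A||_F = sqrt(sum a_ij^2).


||A||_F^2 = sum a_ij^2
= 2^2 + 4^2 + 2^2 + 5^2
= 4 + 16 + 4 + 25 = 49
||A||_F = sqrt(49) = 7.0000

7.0000


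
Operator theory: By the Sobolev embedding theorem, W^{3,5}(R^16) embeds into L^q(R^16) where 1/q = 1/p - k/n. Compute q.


Using the Sobolev embedding formula: 1/q = 1/p - k/n
1/q = 1/5 - 3/16 = 1/80
q = 1/(1/80) = 80

80.0000


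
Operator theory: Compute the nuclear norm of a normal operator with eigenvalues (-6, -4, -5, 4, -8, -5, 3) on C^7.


For a normal operator, singular values equal |eigenvalues|.
Trace norm = sum |lambda_i| = 6 + 4 + 5 + 4 + 8 + 5 + 3
= 35

35


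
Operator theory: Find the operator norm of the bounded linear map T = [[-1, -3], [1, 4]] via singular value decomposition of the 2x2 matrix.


A^T A = [[2, 7], [7, 25]]
trace(A^T A) = 27, det(A^T A) = 1
discriminant = 27^2 - 4*1 = 725
Largest eigenvalue of A^T A = (trace + sqrt(disc))/2 = 26.9629
||T|| = sqrt(26.9629) = 5.1926

5.1926


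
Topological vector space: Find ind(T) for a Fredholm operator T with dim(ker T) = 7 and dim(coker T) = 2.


The Fredholm index is defined as ind(T) = dim(ker T) - dim(coker T)
= 7 - 2
= 5

5


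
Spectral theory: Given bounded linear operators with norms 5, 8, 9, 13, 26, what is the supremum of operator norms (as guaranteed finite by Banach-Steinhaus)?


By the Uniform Boundedness Principle, the supremum of norms is finite.
sup_k ||T_k|| = max(5, 8, 9, 13, 26) = 26

26


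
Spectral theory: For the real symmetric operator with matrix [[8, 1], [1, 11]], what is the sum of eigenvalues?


For a self-adjoint (symmetric) matrix, the eigenvalues are real.
The sum of eigenvalues equals the trace of the matrix.
trace = 8 + 11 = 19

19


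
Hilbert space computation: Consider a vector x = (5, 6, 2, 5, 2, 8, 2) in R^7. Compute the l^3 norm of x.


The l^3 norm = (sum |x_i|^3)^(1/3)
Sum of 3th powers = 125 + 216 + 8 + 125 + 8 + 512 + 8 = 1002
||x||_3 = (1002)^(1/3) = 10.0067

10.0067


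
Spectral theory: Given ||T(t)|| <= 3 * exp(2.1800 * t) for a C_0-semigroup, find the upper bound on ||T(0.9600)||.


||T(0.9600)|| <= 3 * exp(2.1800 * 0.9600)
= 3 * exp(2.0928)
= 3 * 8.1076
= 24.3228

24.3228


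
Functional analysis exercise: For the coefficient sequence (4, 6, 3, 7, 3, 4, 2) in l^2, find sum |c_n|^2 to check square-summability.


sum |c_n|^2 = 4^2 + 6^2 + 3^2 + 7^2 + 3^2 + 4^2 + 2^2
= 16 + 36 + 9 + 49 + 9 + 16 + 4
= 139

139


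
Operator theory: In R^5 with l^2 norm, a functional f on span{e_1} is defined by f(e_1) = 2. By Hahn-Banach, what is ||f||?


The norm of f is given by ||f|| = sup_{||x||=1} |f(x)|.
On span{e_1}, ||e_1|| = 1, so ||f|| = |f(e_1)| / ||e_1||
= |2| / 1 = 2.0000

2.0000


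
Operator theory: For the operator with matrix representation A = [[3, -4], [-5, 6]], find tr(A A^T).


trace(A * A^T) = sum of squares of all entries
= 3^2 + (-4)^2 + (-5)^2 + 6^2
= 9 + 16 + 25 + 36
= 86

86


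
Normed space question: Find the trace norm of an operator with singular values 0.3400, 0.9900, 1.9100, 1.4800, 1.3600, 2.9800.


The nuclear norm is the sum of all singular values.
||T||_1 = 0.3400 + 0.9900 + 1.9100 + 1.4800 + 1.3600 + 2.9800
= 9.0600

9.0600


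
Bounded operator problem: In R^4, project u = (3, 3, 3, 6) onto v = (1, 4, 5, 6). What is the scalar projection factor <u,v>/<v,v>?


Computing <u,v> = 3*1 + 3*4 + 3*5 + 6*6 = 66
Computing <v,v> = 1^2 + 4^2 + 5^2 + 6^2 = 78
Projection coefficient = 66/78 = 0.8462

0.8462


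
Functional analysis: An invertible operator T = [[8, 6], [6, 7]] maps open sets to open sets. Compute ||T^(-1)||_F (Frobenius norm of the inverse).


det(T) = 8*7 - 6*6 = 20
T^(-1) = (1/20) * [[7, -6], [-6, 8]] = [[0.3500, -0.3000], [-0.3000, 0.4000]]
||T^(-1)||_F^2 = 0.3500^2 + (-0.3000)^2 + (-0.3000)^2 + 0.4000^2 = 0.4625
||T^(-1)||_F = sqrt(0.4625) = 0.6801

0.6801


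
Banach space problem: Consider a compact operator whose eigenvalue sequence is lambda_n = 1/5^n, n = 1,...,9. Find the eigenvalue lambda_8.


The eigenvalue formula gives lambda_8 = 1/5^8
= 1/390625
= 2.5600e-06

2.5600e-06


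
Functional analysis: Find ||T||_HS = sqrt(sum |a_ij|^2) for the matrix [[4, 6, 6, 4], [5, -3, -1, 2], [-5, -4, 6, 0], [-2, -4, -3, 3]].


The Hilbert-Schmidt norm is sqrt(sum of squares of all entries).
Sum of squares = 4^2 + 6^2 + 6^2 + 4^2 + 5^2 + (-3)^2 + (-1)^2 + 2^2 + (-5)^2 + (-4)^2 + 6^2 + 0^2 + (-2)^2 + (-4)^2 + (-3)^2 + 3^2
= 16 + 36 + 36 + 16 + 25 + 9 + 1 + 4 + 25 + 16 + 36 + 0 + 4 + 16 + 9 + 9 = 258
||T||_HS = sqrt(258) = 16.0624

16.0624


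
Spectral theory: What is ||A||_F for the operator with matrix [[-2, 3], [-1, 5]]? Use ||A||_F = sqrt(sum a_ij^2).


||A||_F^2 = sum a_ij^2
= (-2)^2 + 3^2 + (-1)^2 + 5^2
= 4 + 9 + 1 + 25 = 39
||A||_F = sqrt(39) = 6.2450

6.2450


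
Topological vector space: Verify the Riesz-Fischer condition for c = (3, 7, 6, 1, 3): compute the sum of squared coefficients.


sum |c_n|^2 = 3^2 + 7^2 + 6^2 + 1^2 + 3^2
= 9 + 49 + 36 + 1 + 9
= 104

104


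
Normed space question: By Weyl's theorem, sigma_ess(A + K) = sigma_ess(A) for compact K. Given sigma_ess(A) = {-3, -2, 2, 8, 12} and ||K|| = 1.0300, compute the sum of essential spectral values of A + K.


By Weyl's theorem, the essential spectrum is invariant under compact perturbations.
sigma_ess(A + K) = sigma_ess(A) = {-3, -2, 2, 8, 12}
Sum = -3 + -2 + 2 + 8 + 12 = 17

17


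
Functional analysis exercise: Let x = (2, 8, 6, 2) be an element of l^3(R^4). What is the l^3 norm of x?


The l^3 norm = (sum |x_i|^3)^(1/3)
Sum of 3th powers = 8 + 512 + 216 + 8 = 744
||x||_3 = (744)^(1/3) = 9.0613

9.0613


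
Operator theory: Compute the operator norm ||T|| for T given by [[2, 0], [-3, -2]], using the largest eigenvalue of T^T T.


A^T A = [[13, 6], [6, 4]]
trace(A^T A) = 17, det(A^T A) = 16
discriminant = 17^2 - 4*16 = 225
Largest eigenvalue of A^T A = (trace + sqrt(disc))/2 = 16.0000
||T|| = sqrt(16.0000) = 4.0000

4.0000


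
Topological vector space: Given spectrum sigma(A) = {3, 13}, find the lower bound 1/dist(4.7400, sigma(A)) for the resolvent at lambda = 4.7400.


dist(4.7400, {3, 13}) = min(|4.7400 - 3|, |4.7400 - 13|)
= min(1.7400, 8.2600) = 1.7400
Resolvent bound = 1/1.7400 = 0.5747

0.5747


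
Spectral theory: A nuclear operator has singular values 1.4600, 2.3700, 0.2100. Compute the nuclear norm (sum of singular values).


The nuclear norm is the sum of all singular values.
||T||_1 = 1.4600 + 2.3700 + 0.2100
= 4.0400

4.0400


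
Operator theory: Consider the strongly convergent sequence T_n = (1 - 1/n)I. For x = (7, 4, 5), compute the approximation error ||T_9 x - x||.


T_9 x - x = (1 - 1/9)x - x = -x/9
||x|| = sqrt(90) = 9.4868
||T_9 x - x|| = ||x||/9 = 9.4868/9 = 1.0541

1.0541


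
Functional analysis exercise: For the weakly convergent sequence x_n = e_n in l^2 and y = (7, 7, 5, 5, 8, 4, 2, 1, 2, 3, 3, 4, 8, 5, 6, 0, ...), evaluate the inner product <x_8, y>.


x_8 = e_8 is the standard basis vector with 1 in position 8.
<x_8, y> = y_8 = 1
As n -> infinity, <x_n, y> -> 0, confirming weak convergence of (x_n) to 0.

1


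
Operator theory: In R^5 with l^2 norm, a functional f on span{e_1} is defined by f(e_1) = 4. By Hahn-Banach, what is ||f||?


The norm of f is given by ||f|| = sup_{||x||=1} |f(x)|.
On span{e_1}, ||e_1|| = 1, so ||f|| = |f(e_1)| / ||e_1||
= |4| / 1 = 4.0000

4.0000


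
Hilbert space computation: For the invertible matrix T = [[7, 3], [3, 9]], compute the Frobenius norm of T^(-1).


det(T) = 7*9 - 3*3 = 54
T^(-1) = (1/54) * [[9, -3], [-3, 7]] = [[0.1667, -0.0556], [-0.0556, 0.1296]]
||T^(-1)||_F^2 = 0.1667^2 + (-0.0556)^2 + (-0.0556)^2 + 0.1296^2 = 0.0508
||T^(-1)||_F = sqrt(0.0508) = 0.2253

0.2253


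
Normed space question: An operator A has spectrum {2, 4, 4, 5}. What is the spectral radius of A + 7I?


Spectrum of A + 7I = {9, 11, 11, 12}
Spectral radius = max |lambda| over the shifted spectrum
= max(9, 11, 11, 12) = 12

12


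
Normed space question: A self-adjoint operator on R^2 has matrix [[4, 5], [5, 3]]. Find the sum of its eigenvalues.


For a self-adjoint (symmetric) matrix, the eigenvalues are real.
The sum of eigenvalues equals the trace of the matrix.
trace = 4 + 3 = 7

7


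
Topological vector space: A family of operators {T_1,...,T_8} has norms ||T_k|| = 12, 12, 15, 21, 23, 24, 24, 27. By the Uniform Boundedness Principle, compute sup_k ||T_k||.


By the Uniform Boundedness Principle, the supremum of norms is finite.
sup_k ||T_k|| = max(12, 12, 15, 21, 23, 24, 24, 27) = 27

27


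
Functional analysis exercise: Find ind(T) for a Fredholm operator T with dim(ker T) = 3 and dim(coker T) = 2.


The Fredholm index is defined as ind(T) = dim(ker T) - dim(coker T)
= 3 - 2
= 1

1


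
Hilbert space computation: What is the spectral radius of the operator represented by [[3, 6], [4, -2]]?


For a 2x2 matrix, eigenvalues satisfy lambda^2 - (trace)*lambda + det = 0
trace = 3 + -2 = 1
det = 3*-2 - 6*4 = -30
discriminant = 1^2 - 4*(-30) = 121
spectral radius = max |eigenvalue| = 6.0000

6.0000


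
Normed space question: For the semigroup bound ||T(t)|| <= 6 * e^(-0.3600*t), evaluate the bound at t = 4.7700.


||T(4.7700)|| <= 6 * exp(-0.3600 * 4.7700)
= 6 * exp(-1.7172)
= 6 * 0.1796
= 1.0774

1.0774


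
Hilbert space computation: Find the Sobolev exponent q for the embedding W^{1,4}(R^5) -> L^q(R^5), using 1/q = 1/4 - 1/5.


Using the Sobolev embedding formula: 1/q = 1/p - k/n
1/q = 1/4 - 1/5 = 1/20
q = 1/(1/20) = 20

20.0000


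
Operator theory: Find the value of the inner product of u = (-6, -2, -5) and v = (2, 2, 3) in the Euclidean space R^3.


Computing the standard inner product <u, v> = sum u_i * v_i
= -6*2 + -2*2 + -5*3
= -12 + -4 + -15
= -31

-31


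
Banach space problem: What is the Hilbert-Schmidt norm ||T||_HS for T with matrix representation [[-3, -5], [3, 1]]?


The Hilbert-Schmidt norm is sqrt(sum of squares of all entries).
Sum of squares = (-3)^2 + (-5)^2 + 3^2 + 1^2
= 9 + 25 + 9 + 1 = 44
||T||_HS = sqrt(44) = 6.6332

6.6332


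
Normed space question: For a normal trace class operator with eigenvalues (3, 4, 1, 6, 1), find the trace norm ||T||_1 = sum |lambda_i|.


For a normal operator, singular values equal |eigenvalues|.
Trace norm = sum |lambda_i| = 3 + 4 + 1 + 6 + 1
= 15

15


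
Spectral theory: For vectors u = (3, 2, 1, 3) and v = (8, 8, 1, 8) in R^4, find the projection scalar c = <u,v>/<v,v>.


Computing <u,v> = 3*8 + 2*8 + 1*1 + 3*8 = 65
Computing <v,v> = 8^2 + 8^2 + 1^2 + 8^2 = 193
Projection coefficient = 65/193 = 0.3368

0.3368


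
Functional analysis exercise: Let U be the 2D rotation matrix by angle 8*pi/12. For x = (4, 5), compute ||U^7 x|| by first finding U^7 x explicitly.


U is a rotation by theta = 8*pi/12
U^7 = rotation by 7*theta = 56*pi/12 = 8*pi/12 (mod 2*pi)
cos(8*pi/12) = -0.5000, sin(8*pi/12) = 0.8660
U^7 x = (-0.5000 * 4 - 0.8660 * 5, 0.8660 * 4 + -0.5000 * 5)
= (-6.3301, 0.9641)
||U^7 x|| = sqrt((-6.3301)^2 + 0.9641^2) = sqrt(41.0000) = 6.4031

6.4031


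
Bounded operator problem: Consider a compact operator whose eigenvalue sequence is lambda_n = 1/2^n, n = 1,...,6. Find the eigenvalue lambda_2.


The eigenvalue formula gives lambda_2 = 1/2^2
= 1/4
= 0.2500

0.2500


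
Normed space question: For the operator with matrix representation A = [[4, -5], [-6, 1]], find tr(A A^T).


trace(A * A^T) = sum of squares of all entries
= 4^2 + (-5)^2 + (-6)^2 + 1^2
= 16 + 25 + 36 + 1
= 78

78


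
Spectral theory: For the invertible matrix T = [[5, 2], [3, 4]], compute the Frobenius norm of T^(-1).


det(T) = 5*4 - 2*3 = 14
T^(-1) = (1/14) * [[4, -2], [-3, 5]] = [[0.2857, -0.1429], [-0.2143, 0.3571]]
||T^(-1)||_F^2 = 0.2857^2 + (-0.1429)^2 + (-0.2143)^2 + 0.3571^2 = 0.2755
||T^(-1)||_F = sqrt(0.2755) = 0.5249

0.5249


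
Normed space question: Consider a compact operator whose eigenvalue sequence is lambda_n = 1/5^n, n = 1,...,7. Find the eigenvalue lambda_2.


The eigenvalue formula gives lambda_2 = 1/5^2
= 1/25
= 0.0400

0.0400


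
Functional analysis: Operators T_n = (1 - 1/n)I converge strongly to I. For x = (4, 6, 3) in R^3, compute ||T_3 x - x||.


T_3 x - x = (1 - 1/3)x - x = -x/3
||x|| = sqrt(61) = 7.8102
||T_3 x - x|| = ||x||/3 = 7.8102/3 = 2.6034

2.6034


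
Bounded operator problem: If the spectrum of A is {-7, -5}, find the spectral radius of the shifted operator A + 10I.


Spectrum of A + 10I = {3, 5}
Spectral radius = max |lambda| over the shifted spectrum
= max(3, 5) = 5

5


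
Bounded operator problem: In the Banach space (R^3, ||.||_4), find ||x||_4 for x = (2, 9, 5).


The l^4 norm = (sum |x_i|^4)^(1/4)
Sum of 4th powers = 16 + 6561 + 625 = 7202
||x||_4 = (7202)^(1/4) = 9.2122

9.2122


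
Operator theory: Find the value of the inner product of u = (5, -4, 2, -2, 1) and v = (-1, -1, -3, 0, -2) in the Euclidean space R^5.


Computing the standard inner product <u, v> = sum u_i * v_i
= 5*-1 + -4*-1 + 2*-3 + -2*0 + 1*-2
= -5 + 4 + -6 + 0 + -2
= -9

-9


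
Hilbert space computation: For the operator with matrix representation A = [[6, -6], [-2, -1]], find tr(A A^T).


trace(A * A^T) = sum of squares of all entries
= 6^2 + (-6)^2 + (-2)^2 + (-1)^2
= 36 + 36 + 4 + 1
= 77

77


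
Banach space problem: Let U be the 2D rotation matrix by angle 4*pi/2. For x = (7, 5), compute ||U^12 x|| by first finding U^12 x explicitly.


U is a rotation by theta = 4*pi/2
U^12 = rotation by 12*theta = 48*pi/2 = 0*pi/2 (mod 2*pi)
cos(0*pi/2) = 1.0000, sin(0*pi/2) = 0.0000
U^12 x = (1.0000 * 7 - 0.0000 * 5, 0.0000 * 7 + 1.0000 * 5)
= (7.0000, 5.0000)
||U^12 x|| = sqrt(7.0000^2 + 5.0000^2) = sqrt(74.0000) = 8.6023

8.6023


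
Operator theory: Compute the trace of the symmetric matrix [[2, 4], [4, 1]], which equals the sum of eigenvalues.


For a self-adjoint (symmetric) matrix, the eigenvalues are real.
The sum of eigenvalues equals the trace of the matrix.
trace = 2 + 1 = 3

3


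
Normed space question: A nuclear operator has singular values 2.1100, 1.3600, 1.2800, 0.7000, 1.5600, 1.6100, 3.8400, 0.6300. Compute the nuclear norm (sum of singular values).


The nuclear norm is the sum of all singular values.
||T||_1 = 2.1100 + 1.3600 + 1.2800 + 0.7000 + 1.5600 + 1.6100 + 3.8400 + 0.6300
= 13.0900

13.0900


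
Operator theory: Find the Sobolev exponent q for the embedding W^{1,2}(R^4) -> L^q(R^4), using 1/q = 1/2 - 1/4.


Using the Sobolev embedding formula: 1/q = 1/p - k/n
1/q = 1/2 - 1/4 = 1/4
q = 1/(1/4) = 4

4.0000


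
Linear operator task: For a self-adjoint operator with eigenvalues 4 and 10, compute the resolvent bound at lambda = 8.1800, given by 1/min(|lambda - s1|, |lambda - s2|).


dist(8.1800, {4, 10}) = min(|8.1800 - 4|, |8.1800 - 10|)
= min(4.1800, 1.8200) = 1.8200
Resolvent bound = 1/1.8200 = 0.5495

0.5495


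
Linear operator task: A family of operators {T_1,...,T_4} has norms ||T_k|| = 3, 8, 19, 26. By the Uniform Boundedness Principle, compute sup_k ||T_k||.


By the Uniform Boundedness Principle, the supremum of norms is finite.
sup_k ||T_k|| = max(3, 8, 19, 26) = 26

26


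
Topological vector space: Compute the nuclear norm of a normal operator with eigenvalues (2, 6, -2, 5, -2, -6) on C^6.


For a normal operator, singular values equal |eigenvalues|.
Trace norm = sum |lambda_i| = 2 + 6 + 2 + 5 + 2 + 6
= 23

23


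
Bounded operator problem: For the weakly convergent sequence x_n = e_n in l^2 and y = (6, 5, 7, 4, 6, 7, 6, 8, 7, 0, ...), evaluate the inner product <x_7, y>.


x_7 = e_7 is the standard basis vector with 1 in position 7.
<x_7, y> = y_7 = 6
As n -> infinity, <x_n, y> -> 0, confirming weak convergence of (x_n) to 0.

6


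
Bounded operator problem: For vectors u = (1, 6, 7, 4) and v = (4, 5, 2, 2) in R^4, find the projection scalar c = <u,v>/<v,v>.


Computing <u,v> = 1*4 + 6*5 + 7*2 + 4*2 = 56
Computing <v,v> = 4^2 + 5^2 + 2^2 + 2^2 = 49
Projection coefficient = 56/49 = 1.1429

1.1429


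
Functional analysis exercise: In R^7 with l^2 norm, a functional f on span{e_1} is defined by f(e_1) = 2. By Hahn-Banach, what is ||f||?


The norm of f is given by ||f|| = sup_{||x||=1} |f(x)|.
On span{e_1}, ||e_1|| = 1, so ||f|| = |f(e_1)| / ||e_1||
= |2| / 1 = 2.0000

2.0000


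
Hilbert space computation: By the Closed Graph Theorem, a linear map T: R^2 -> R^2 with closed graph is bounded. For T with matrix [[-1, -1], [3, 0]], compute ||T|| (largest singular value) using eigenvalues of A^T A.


A^T A = [[10, 1], [1, 1]]
trace(A^T A) = 11, det(A^T A) = 9
discriminant = 11^2 - 4*9 = 85
Largest eigenvalue of A^T A = (trace + sqrt(disc))/2 = 10.1098
||T|| = sqrt(10.1098) = 3.1796

3.1796


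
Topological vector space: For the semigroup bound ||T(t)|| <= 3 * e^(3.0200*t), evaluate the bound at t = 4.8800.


||T(4.8800)|| <= 3 * exp(3.0200 * 4.8800)
= 3 * exp(14.7376)
= 3 * 2.5145e+06
= 7.5436e+06

7.5436e+06


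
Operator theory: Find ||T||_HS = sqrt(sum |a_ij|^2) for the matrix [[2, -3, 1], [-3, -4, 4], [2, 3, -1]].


The Hilbert-Schmidt norm is sqrt(sum of squares of all entries).
Sum of squares = 2^2 + (-3)^2 + 1^2 + (-3)^2 + (-4)^2 + 4^2 + 2^2 + 3^2 + (-1)^2
= 4 + 9 + 1 + 9 + 16 + 16 + 4 + 9 + 1 = 69
||T||_HS = sqrt(69) = 8.3066

8.3066


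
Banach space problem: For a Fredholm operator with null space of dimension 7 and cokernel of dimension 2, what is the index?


The Fredholm index is defined as ind(T) = dim(ker T) - dim(coker T)
= 7 - 2
= 5

5


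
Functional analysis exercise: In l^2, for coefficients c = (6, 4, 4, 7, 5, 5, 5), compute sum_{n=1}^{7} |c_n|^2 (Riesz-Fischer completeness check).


sum |c_n|^2 = 6^2 + 4^2 + 4^2 + 7^2 + 5^2 + 5^2 + 5^2
= 36 + 16 + 16 + 49 + 25 + 25 + 25
= 192

192


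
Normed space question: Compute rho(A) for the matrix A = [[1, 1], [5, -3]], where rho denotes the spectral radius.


For a 2x2 matrix, eigenvalues satisfy lambda^2 - (trace)*lambda + det = 0
trace = 1 + -3 = -2
det = 1*-3 - 1*5 = -8
discriminant = (-2)^2 - 4*(-8) = 36
spectral radius = max |eigenvalue| = 4.0000

4.0000


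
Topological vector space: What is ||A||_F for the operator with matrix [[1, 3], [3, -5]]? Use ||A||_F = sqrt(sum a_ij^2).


||A||_F^2 = sum a_ij^2
= 1^2 + 3^2 + 3^2 + (-5)^2
= 1 + 9 + 9 + 25 = 44
||A||_F = sqrt(44) = 6.6332

6.6332


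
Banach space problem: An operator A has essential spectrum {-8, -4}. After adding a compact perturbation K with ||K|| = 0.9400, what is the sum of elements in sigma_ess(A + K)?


By Weyl's theorem, the essential spectrum is invariant under compact perturbations.
sigma_ess(A + K) = sigma_ess(A) = {-8, -4}
Sum = -8 + -4 = -12

-12


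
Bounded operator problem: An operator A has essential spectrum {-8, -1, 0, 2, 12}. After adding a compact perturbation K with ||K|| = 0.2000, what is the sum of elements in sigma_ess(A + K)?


By Weyl's theorem, the essential spectrum is invariant under compact perturbations.
sigma_ess(A + K) = sigma_ess(A) = {-8, -1, 0, 2, 12}
Sum = -8 + -1 + 0 + 2 + 12 = 5

5


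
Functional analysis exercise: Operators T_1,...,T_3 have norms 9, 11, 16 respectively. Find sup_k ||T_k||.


By the Uniform Boundedness Principle, the supremum of norms is finite.
sup_k ||T_k|| = max(9, 11, 16) = 16

16


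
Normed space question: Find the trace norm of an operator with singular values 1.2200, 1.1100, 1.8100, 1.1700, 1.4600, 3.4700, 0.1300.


The nuclear norm is the sum of all singular values.
||T||_1 = 1.2200 + 1.1100 + 1.8100 + 1.1700 + 1.4600 + 3.4700 + 0.1300
= 10.3700

10.3700


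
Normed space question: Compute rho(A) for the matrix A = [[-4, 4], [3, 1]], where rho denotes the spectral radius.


For a 2x2 matrix, eigenvalues satisfy lambda^2 - (trace)*lambda + det = 0
trace = -4 + 1 = -3
det = -4*1 - 4*3 = -16
discriminant = (-3)^2 - 4*(-16) = 73
spectral radius = max |eigenvalue| = 5.7720

5.7720


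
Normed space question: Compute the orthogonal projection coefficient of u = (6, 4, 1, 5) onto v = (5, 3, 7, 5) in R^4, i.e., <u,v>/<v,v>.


Computing <u,v> = 6*5 + 4*3 + 1*7 + 5*5 = 74
Computing <v,v> = 5^2 + 3^2 + 7^2 + 5^2 = 108
Projection coefficient = 74/108 = 0.6852

0.6852


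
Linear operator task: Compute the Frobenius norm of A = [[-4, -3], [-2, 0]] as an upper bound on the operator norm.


||A||_F^2 = sum a_ij^2
= (-4)^2 + (-3)^2 + (-2)^2 + 0^2
= 16 + 9 + 4 + 0 = 29
||A||_F = sqrt(29) = 5.3852

5.3852


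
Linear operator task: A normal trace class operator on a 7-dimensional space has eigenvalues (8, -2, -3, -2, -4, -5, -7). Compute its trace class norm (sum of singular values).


For a normal operator, singular values equal |eigenvalues|.
Trace norm = sum |lambda_i| = 8 + 2 + 3 + 2 + 4 + 5 + 7
= 31

31


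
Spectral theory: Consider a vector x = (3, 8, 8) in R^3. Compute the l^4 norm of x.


The l^4 norm = (sum |x_i|^4)^(1/4)
Sum of 4th powers = 81 + 4096 + 4096 = 8273
||x||_4 = (8273)^(1/4) = 9.5371

9.5371


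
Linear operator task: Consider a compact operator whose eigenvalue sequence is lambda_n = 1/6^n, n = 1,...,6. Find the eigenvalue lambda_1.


The eigenvalue formula gives lambda_1 = 1/6^1
= 1/6
= 0.1667

0.1667


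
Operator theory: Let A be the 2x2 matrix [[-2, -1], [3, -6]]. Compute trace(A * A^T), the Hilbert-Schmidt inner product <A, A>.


trace(A * A^T) = sum of squares of all entries
= (-2)^2 + (-1)^2 + 3^2 + (-6)^2
= 4 + 1 + 9 + 36
= 50

50


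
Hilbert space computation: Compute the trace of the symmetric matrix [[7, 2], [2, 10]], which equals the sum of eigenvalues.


For a self-adjoint (symmetric) matrix, the eigenvalues are real.
The sum of eigenvalues equals the trace of the matrix.
trace = 7 + 10 = 17

17


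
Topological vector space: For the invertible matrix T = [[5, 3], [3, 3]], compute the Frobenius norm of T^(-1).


det(T) = 5*3 - 3*3 = 6
T^(-1) = (1/6) * [[3, -3], [-3, 5]] = [[0.5000, -0.5000], [-0.5000, 0.8333]]
||T^(-1)||_F^2 = 0.5000^2 + (-0.5000)^2 + (-0.5000)^2 + 0.8333^2 = 1.4444
||T^(-1)||_F = sqrt(1.4444) = 1.2019

1.2019
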